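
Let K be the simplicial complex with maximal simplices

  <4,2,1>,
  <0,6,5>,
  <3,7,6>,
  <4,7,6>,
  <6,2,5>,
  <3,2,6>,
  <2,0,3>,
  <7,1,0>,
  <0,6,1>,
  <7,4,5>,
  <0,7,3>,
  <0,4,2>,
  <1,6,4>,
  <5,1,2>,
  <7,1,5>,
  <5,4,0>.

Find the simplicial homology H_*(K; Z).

Fix the vertex order 0 < 1 < 2 < 3 < 4 < 5 < 6 < 7 and write every simplex with vertices in increasing order. Then dim K = 2 and the simplices of K are:

  0-simplices (8): [0], [1], [2], [3], [4], [5], [6], [7]
  1-simplices (24): (24 of them)
  2-simplices (16): [0,1,6], [0,1,7], [0,2,3], [0,2,4], [0,3,7], [0,4,5], [0,5,6], [1,2,4], [1,2,5], [1,4,6], [1,5,7], [2,3,6], [2,5,6], [3,6,7], [4,5,7], [4,6,7]

Hence C_0 ≅ Z^8, C_1 ≅ Z^24, C_2 ≅ Z^16.

∂_1: C_1 → C_0 sends each edge [p,q] (with p < q) to q − p. For instance
  ∂[0,2] = [2] − [0].
The resulting 8×24 matrix has rank 7, and its Smith normal form has invariant factors (1,1,1,1,1,1,1).

The boundary map ∂_2: C_2 → C_1 acts by ∂[p,q,r] = [q,r] − [p,r] + [p,q]. For instance
  ∂[4,6,7] = [6,7] − [4,7] + [4,6],
  ∂[3,6,7] = [6,7] − [3,7] + [3,6].
The 24×16 boundary matrix has rank 15 and Smith normal form diag(1,1,1,1,1,1,1,1,1,1,1,1,1,1,1).

Computing H_k = (kernel of ∂_k) / (image of ∂_{k+1}):

  H_0: rank C_0 − rank ∂_1 = 8 − 7 = 1, and the invariant factors of ∂_1 are all 1, so H_0 ≅ Z.
  H_1: rank ker ∂_1 − rank ∂_2 = (24 − 7) − 15 = 2, and the invariant factors of ∂_2 are all 1, so H_1 ≅ Z^2.
  H_2: rank ker ∂_2 − rank ∂_3 = (16 − 15) − 0 = 1, and there is no ∂_3, so H_2 ≅ Z.

(K is a triangulation of the torus T^2.)

H_0 ≅ Z,  H_1 ≅ Z^2,  H_2 ≅ Z.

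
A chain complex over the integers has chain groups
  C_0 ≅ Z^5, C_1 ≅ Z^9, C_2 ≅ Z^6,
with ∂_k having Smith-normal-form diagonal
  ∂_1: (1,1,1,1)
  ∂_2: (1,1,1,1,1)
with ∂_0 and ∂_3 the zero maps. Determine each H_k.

H_0: b_0 = 5 − 0 − 4 = 1; torsion from ∂_1 factors > 1: none. So H_0 = Z.
H_1: b_1 = 9 − 4 − 5 = 0; torsion from ∂_2 factors > 1: none. So H_1 = 0.
H_2: b_2 = 6 − 5 − 0 = 1; torsion from ∂_3 factors > 1: none. So H_2 = Z.

H_0 = Z,  H_1 = 0,  H_2 = Z.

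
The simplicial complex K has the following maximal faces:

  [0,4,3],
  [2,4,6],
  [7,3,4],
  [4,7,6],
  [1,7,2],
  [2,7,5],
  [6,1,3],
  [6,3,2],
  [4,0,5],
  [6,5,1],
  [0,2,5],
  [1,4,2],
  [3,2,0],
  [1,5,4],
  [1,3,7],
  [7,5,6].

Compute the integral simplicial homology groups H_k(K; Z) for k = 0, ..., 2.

We work with the vertex ordering 0 < 1 < 2 < 3 < 4 < 5 < 6 < 7. The simplices of K, each written with vertices in increasing order, are:

  0-simplices (8): [0], [1], [2], [3], [4], [5], [6], [7]
  1-simplices (24): (24 of them)
  2-simplices (16): [0,2,3], [0,2,5], [0,3,4], [0,4,5], [1,2,4], [1,2,7], [1,3,6], [1,3,7], [1,4,5], [1,5,6], [2,3,6], [2,4,6], [2,5,7], [3,4,7], [4,6,7], [5,6,7]

giving chain groups C_0 ≅ Z^8, C_1 ≅ Z^24, C_2 ≅ Z^16.

Boundary ∂_1: C_1 → C_0 is given by ∂[p,q] = [q] − [p]. For instance
  ∂[6,7] = [7] − [6].
The 8×24 boundary matrix has rank 7 and Smith normal form diag(1,1,1,1,1,1,1).

The boundary map ∂_2: C_2 → C_1 sends each 2-simplex [p,q,r] to [q,r] − [p,r] + [p,q]. For instance
  ∂[5,6,7] = [6,7] − [5,7] + [5,6],
  ∂[3,4,7] = [4,7] − [3,7] + [3,4].
This gives a 24×16 integer matrix of rank 15; reducing to Smith normal form yields diagonal entries (1,1,1,1,1,1,1,1,1,1,1,1,1,1,1).

Computing H_k = (kernel of ∂_k) / (image of ∂_{k+1}):

  H_0: rank C_0 − rank ∂_1 = 8 − 7 = 1, and the invariant factors of ∂_1 are all 1, so H_0 = Z.
  H_1: rank ker ∂_1 − rank ∂_2 = (24 − 7) − 15 = 2, and the invariant factors of ∂_2 are all 1, so H_1 = Z^2.
  H_2: rank ker ∂_2 − rank ∂_3 = (16 − 15) − 0 = 1, and there is no ∂_3, so H_2 = Z.

As a check, the Euler characteristic is 8 − 24 + 16 = 0, which agrees with 1 − 2 + 1 = 0.

H_0 ≅ Z,  H_1 ≅ Z^2,  H_2 ≅ Z.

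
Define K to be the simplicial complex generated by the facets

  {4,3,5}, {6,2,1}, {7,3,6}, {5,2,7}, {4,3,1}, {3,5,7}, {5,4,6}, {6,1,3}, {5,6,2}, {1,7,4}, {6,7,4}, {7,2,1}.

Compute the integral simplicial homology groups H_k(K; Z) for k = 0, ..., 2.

K has 7 vertices, 18 edges, 12 triangles.
rank ∂_0 = 0, rank ∂_1 = 6 ⇒ b_0 = 7 − 0 − 6 = 1; all invariant factors of ∂_1 are 1 so no torsion. So H_0 ≅ Z.
rank ∂_1 = 6, rank ∂_2 = 12 ⇒ b_1 = 18 − 6 − 12 = 0; ∂_2 has invariant factor(s) [2] giving torsion. So H_1 ≅ Z_2.
rank ∂_2 = 12, rank ∂_3 = 0 ⇒ b_2 = 12 − 12 − 0 = 0. So H_2 ≅ 0.

H_0 ≅ Z,  H_1 ≅ Z_2,  H_2 = 0.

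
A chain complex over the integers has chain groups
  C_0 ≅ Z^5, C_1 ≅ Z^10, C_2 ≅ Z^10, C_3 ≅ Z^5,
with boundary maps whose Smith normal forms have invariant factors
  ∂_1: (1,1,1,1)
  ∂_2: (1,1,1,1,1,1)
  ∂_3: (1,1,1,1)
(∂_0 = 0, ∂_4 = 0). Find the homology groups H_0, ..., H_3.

H_0: b_0 = 5 − 0 − 4 = 1; torsion from ∂_1 factors > 1: none. So H_0 = Z.
H_1: b_1 = 10 − 4 − 6 = 0; torsion from ∂_2 factors > 1: none. So H_1 = 0.
H_2: b_2 = 10 − 6 − 4 = 0; torsion from ∂_3 factors > 1: none. So H_2 = 0.
H_3: b_3 = 5 − 4 − 0 = 1; torsion from ∂_4 factors > 1: none. So H_3 = Z.

H_0 = Z,  H_1 = 0,  H_2 = 0,  H_3 = Z.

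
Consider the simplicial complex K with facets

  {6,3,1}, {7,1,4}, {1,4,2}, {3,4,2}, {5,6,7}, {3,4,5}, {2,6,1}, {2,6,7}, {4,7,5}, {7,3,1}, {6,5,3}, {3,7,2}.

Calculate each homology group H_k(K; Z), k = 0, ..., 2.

We work with the vertex ordering 1 < 2 < 3 < 4 < 5 < 6 < 7. The simplices of K, each written with vertices in increasing order, are:

  0-simplices (7): [1], [2], [3], [4], [5], [6], [7]
  1-simplices (18): [1,2], [1,3], [1,4], [1,6], [1,7], [2,3], [2,4], [2,6], [2,7], [3,4], [3,5], [3,6], [3,7], [4,5], [4,7], [5,6], [5,7], [6,7]
  2-simplices (12): [1,2,4], [1,2,6], [1,3,6], [1,3,7], [1,4,7], [2,3,4], [2,3,7], [2,6,7], [3,4,5], [3,5,6], [4,5,7], [5,6,7]

so the chain groups are C_0 ≅ Z^7, C_1 ≅ Z^18, C_2 ≅ Z^12.

The boundary map ∂_1: C_1 → C_0 maps an edge to its endpoints' difference, ∂[p,q] = q − p. For instance
  ∂[4,5] = [5] − [4].
As a 7×18 matrix over Z this has rank 6, with invariant factors (1,1,1,1,1,1).

Boundary ∂_2: C_2 → C_1 acts by ∂[p,q,r] = [q,r] − [p,r] + [p,q]. For instance
  ∂[3,5,6] = [5,6] − [3,6] + [3,5],
  ∂[1,3,6] = [3,6] − [1,6] + [1,3].
The 18×12 boundary matrix has rank 12 and Smith normal form diag(1,1,1,1,1,1,1,1,1,1,1,2).

Computing H_k = (kernel of ∂_k) / (image of ∂_{k+1}):

  H_0: rank C_0 − rank ∂_1 = 7 − 6 = 1, and the invariant factors of ∂_1 are all 1, so H_0 ≅ Z.
  H_1: rank ker ∂_1 − rank ∂_2 = (18 − 6) − 12 = 0, and ∂_2 has invariant factor 2 > 1, so H_1 ≅ Z/2Z.
  H_2: rank ker ∂_2 − rank ∂_3 = (12 − 12) − 0 = 0, and there is no ∂_3, so H_2 ≅ 0.

(K is a triangulation of the real projective plane RP^2.)

H_0 ≅ Z,  H_1 ≅ Z/2Z,  H_2 = 0.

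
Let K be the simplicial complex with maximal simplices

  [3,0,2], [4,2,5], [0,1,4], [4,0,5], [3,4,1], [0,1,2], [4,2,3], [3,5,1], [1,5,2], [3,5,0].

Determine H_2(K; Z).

H_2 ≅ 0.

Take the total order 0 < 1 < 2 < 3 < 4 < 5 on the vertex set. Then K (dimension 2) consists of the simplices:

  0-simplices (6): [0], [1], [2], [3], [4], [5]
  1-simplices (15): [0,1], [0,2], [0,3], [0,4], [0,5], [1,2], [1,3], [1,4], [1,5], [2,3], [2,4], [2,5], [3,4], [3,5], [4,5]
  2-simplices (10): [0,1,2], [0,1,4], [0,2,3], [0,3,5], [0,4,5], [1,2,5], [1,3,4], [1,3,5], [2,3,4], [2,4,5]

Hence C_0 ≅ Z^6, C_1 ≅ Z^15, C_2 ≅ Z^10.

∂_1: C_1 → C_0 is given by ∂[p,q] = [q] − [p]. For instance
  ∂[4,5] = [5] − [4].
As a 6×15 matrix over Z this has rank 5, with invariant factors (1,1,1,1,1).

The boundary map ∂_2: C_2 → C_1 maps a triangle to the signed sum of its edges. For instance
  ∂[0,2,3] = [2,3] − [0,3] + [0,2],
  ∂[0,4,5] = [4,5] − [0,5] + [0,4].
The resulting 15×10 matrix has rank 10, and its Smith normal form has invariant factors (1,1,1,1,1,1,1,1,1,2).

From H_k ≅ ker(∂_k) / im(∂_{k+1}) we obtain:

  H_2: rank ker ∂_2 − rank ∂_3 = (10 − 10) − 0 = 0, and there is no ∂_3, so H_2 ≅ 0.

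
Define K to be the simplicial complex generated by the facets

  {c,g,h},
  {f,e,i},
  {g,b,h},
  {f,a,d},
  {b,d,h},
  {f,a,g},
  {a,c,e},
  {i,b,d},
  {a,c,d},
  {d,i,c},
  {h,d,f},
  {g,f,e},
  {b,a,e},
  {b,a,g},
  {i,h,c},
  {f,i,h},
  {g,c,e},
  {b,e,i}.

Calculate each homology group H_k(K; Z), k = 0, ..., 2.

H_0 ≅ Z,  H_1 ≅ Z × Z/2,  H_2 = 0.

Take the total order a < b < c < d < e < f < g < h < i on the vertex set. Then K (dimension 2) consists of the simplices:

  0-simplices (9): a, b, c, d, e, f, g, h, i
  1-simplices (27): ab, ac, ad, ae, af, ag, bd, be, bg, bh, bi, cd, ce, cg, ch, ci, df, dh, di, ef, eg, ei, fg, fh, fi, gh, hi
  2-simplices (18): abe, abg, acd, ace, adf, afg, bdh, bdi, bei, bgh, cdi, ceg, cgh, chi, dfh, efg, efi, fhi

Hence C_0 ≅ Z^9, C_1 ≅ Z^27, C_2 ≅ Z^18.

The boundary map ∂_1: C_1 → C_0 is given by ∂[p,q] = [q] − [p].
The 9×27 boundary matrix has rank 8 and Smith normal form diag(1,1,1,1,1,1,1,1).

The boundary map ∂_2: C_2 → C_1 maps a triangle to the signed sum of its edges. For instance
  ∂bgh = gh − bh + bg,
  ∂abe = be − ae + ab.
The resulting 27×18 matrix has rank 18, and its Smith normal form has invariant factors (1,1,1,1,1,1,1,1,1,1,1,1,1,1,1,1,1,2).

Reading off H_k = ker ∂_k / im ∂_{k+1}:

  H_0: rank C_0 − rank ∂_1 = 9 − 8 = 1, and the invariant factors of ∂_1 are all 1, so H_0 ≅ Z.
  H_1: rank ker ∂_1 − rank ∂_2 = (27 − 8) − 18 = 1, and ∂_2 has invariant factor 2 > 1, so H_1 ≅ Z × Z/2.
  H_2: rank ker ∂_2 − rank ∂_3 = (18 − 18) − 0 = 0, and there is no ∂_3, so H_2 ≅ 0.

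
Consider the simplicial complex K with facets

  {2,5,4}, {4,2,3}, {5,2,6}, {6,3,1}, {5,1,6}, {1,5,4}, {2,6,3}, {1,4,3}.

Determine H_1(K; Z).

Order the vertices as 1 < 2 < 3 < 4 < 5 < 6. Listing each simplex with vertices in this order, K has dimension 2 with simplices:

  0-simplices (6): [1], [2], [3], [4], [5], [6]
  1-simplices (12): [1,3], [1,4], [1,5], [1,6], [2,3], [2,4], [2,5], [2,6], [3,4], [3,6], [4,5], [5,6]
  2-simplices (8): [1,3,4], [1,3,6], [1,4,5], [1,5,6], [2,3,4], [2,3,6], [2,4,5], [2,5,6]

so the chain groups are C_0 ≅ Z^6, C_1 ≅ Z^12, C_2 ≅ Z^8.

The boundary map ∂_1: C_1 → C_0 sends each edge [p,q] (with p < q) to q − p. For instance
  ∂[4,5] = [5] − [4].
The 6×12 boundary matrix has rank 5 and Smith normal form diag(1,1,1,1,1).

The boundary map ∂_2: C_2 → C_1 maps a triangle to the signed sum of its edges. For instance
  ∂[2,5,6] = [5,6] − [2,6] + [2,5],
  ∂[1,4,5] = [4,5] − [1,5] + [1,4].
This gives a 12×8 integer matrix of rank 7; reducing to Smith normal form yields diagonal entries (1,1,1,1,1,1,1).

Computing H_k = (kernel of ∂_k) / (image of ∂_{k+1}):

  H_1: rank ker ∂_1 − rank ∂_2 = (12 − 5) − 7 = 0, and the invariant factors of ∂_2 are all 1, so H_1 = 0.

(K is a triangulation of the 2-sphere S^2.)

H_1 ≅ 0.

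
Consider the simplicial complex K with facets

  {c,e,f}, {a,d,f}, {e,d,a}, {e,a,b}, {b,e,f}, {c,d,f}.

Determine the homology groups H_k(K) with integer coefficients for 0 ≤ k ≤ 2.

We work with the vertex ordering a < b < c < d < e < f. The simplices of K, each written with vertices in increasing order, are:

  0-simplices (6): a, b, c, d, e, f
  1-simplices (12): ab, ad, ae, af, be, bf, cd, ce, cf, de, df, ef
  2-simplices (6): abe, ade, adf, bef, cdf, cef

giving chain groups C_0 ≅ Z^6, C_1 ≅ Z^12, C_2 ≅ Z^6.

Boundary ∂_1: C_1 → C_0 sends each edge [p,q] (with p < q) to q − p.
The 6×12 boundary matrix has rank 5 and Smith normal form diag(1,1,1,1,1).

Boundary ∂_2: C_2 → C_1 maps a triangle to the signed sum of its edges. For instance
  ∂ade = de − ae + ad,
  ∂adf = df − af + ad.
As a 12×6 matrix over Z this has rank 6, with invariant factors (1,1,1,1,1,1).

Computing H_k = (kernel of ∂_k) / (image of ∂_{k+1}):

  H_0: rank C_0 − rank ∂_1 = 6 − 5 = 1, and the invariant factors of ∂_1 are all 1, so H_0 = Z.
  H_1: rank ker ∂_1 − rank ∂_2 = (12 − 5) − 6 = 1, and the invariant factors of ∂_2 are all 1, so H_1 = Z.
  H_2: rank ker ∂_2 − rank ∂_3 = (6 − 6) − 0 = 0, and there is no ∂_3, so H_2 = 0.

H_0 = Z,  H_1 = Z,  H_2 = 0.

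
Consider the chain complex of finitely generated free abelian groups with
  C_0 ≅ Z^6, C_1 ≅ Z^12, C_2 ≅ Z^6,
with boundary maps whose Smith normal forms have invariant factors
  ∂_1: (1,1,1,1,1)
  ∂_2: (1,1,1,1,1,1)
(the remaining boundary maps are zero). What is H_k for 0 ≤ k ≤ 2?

H_0 = Z,  H_1 = Z,  H_2 = 0.

H_0: b_0 = 6 − 0 − 5 = 1; torsion from ∂_1 factors > 1: none. So H_0 = Z.
H_1: b_1 = 12 − 5 − 6 = 1; torsion from ∂_2 factors > 1: none. So H_1 = Z.
H_2: b_2 = 6 − 6 − 0 = 0; torsion from ∂_3 factors > 1: none. So H_2 = 0.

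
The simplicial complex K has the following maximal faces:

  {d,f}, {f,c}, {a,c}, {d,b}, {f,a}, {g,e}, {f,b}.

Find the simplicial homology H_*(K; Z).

H_0 = Z^2,  H_1 = Z^2.

K has 7 vertices, 7 edges.
rank ∂_0 = 0, rank ∂_1 = 5 ⇒ b_0 = 7 − 0 − 5 = 2; all invariant factors of ∂_1 are 1 so no torsion. So H_0 ≅ Z^2.
rank ∂_1 = 5, rank ∂_2 = 0 ⇒ b_1 = 7 − 5 − 0 = 2. So H_1 ≅ Z^2.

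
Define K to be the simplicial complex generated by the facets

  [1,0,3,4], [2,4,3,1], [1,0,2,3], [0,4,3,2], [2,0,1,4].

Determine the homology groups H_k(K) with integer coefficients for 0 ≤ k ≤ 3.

Fix the vertex order 0 < 1 < 2 < 3 < 4 and write every simplex with vertices in increasing order. Then dim K = 3 and the simplices of K are:

  0-simplices (5): [0], [1], [2], [3], [4]
  1-simplices (10): [0,1], [0,2], [0,3], [0,4], [1,2], [1,3], [1,4], [2,3], [2,4], [3,4]
  2-simplices (10): [0,1,2], [0,1,3], [0,1,4], [0,2,3], [0,2,4], [0,3,4], [1,2,3], [1,2,4], [1,3,4], [2,3,4]
  3-simplices (5): [0,1,2,3], [0,1,2,4], [0,1,3,4], [0,2,3,4], [1,2,3,4]

giving chain groups C_0 ≅ Z^5, C_1 ≅ Z^10, C_2 ≅ Z^10, C_3 ≅ Z^5.

The boundary map ∂_1: C_1 → C_0 sends each edge [p,q] (with p < q) to q − p.
As a 5×10 matrix over Z this has rank 4, with invariant factors (1,1,1,1).

The boundary map ∂_2: C_2 → C_1 maps a triangle to the signed sum of its edges. For instance
  ∂[1,2,4] = [2,4] − [1,4] + [1,2],
  ∂[0,2,4] = [2,4] − [0,4] + [0,2].
As a 10×10 matrix over Z this has rank 6, with invariant factors (1,1,1,1,1,1).

Boundary ∂_3: C_3 → C_2 sends each 3-simplex σ to the alternating sum Σ_i (−1)^i (σ with its i-th vertex removed). For instance
  ∂[0,1,3,4] = [1,3,4] − [0,3,4] + [0,1,4] − [0,1,3],
  ∂[0,2,3,4] = [2,3,4] − [0,3,4] + [0,2,4] − [0,2,3].
This gives a 10×5 integer matrix of rank 4; reducing to Smith normal form yields diagonal entries (1,1,1,1).

Reading off H_k = ker ∂_k / im ∂_{k+1}:

  H_0: rank C_0 − rank ∂_1 = 5 − 4 = 1, and the invariant factors of ∂_1 are all 1, so H_0 ≅ Z.
  H_1: rank ker ∂_1 − rank ∂_2 = (10 − 4) − 6 = 0, and the invariant factors of ∂_2 are all 1, so H_1 ≅ 0.
  H_2: rank ker ∂_2 − rank ∂_3 = (10 − 6) − 4 = 0, and the invariant factors of ∂_3 are all 1, so H_2 ≅ 0.
  H_3: rank ker ∂_3 − rank ∂_4 = (5 − 4) − 0 = 1, and there is no ∂_4, so H_3 ≅ Z.

As a check, the Euler characteristic is 5 − 10 + 10 − 5 = 0, which agrees with 1 − 0 + 0 − 1 = 0.
(K is a triangulation of the 3-sphere S^3.)

H_0 = Z,  H_1 = 0,  H_2 = 0,  H_3 = Z.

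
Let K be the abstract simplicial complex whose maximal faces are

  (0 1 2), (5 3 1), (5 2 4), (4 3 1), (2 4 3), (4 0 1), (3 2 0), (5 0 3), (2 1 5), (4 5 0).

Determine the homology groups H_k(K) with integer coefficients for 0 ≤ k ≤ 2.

H_0 ≅ Z,  H_1 ≅ Z/2Z,  H_2 = 0.

Order the vertices as 0 < 1 < 2 < 3 < 4 < 5. Listing each simplex with vertices in this order, K has dimension 2 with simplices:

  0-simplices (6): [0], [1], [2], [3], [4], [5]
  1-simplices (15): [0,1], [0,2], [0,3], [0,4], [0,5], [1,2], [1,3], [1,4], [1,5], [2,3], [2,4], [2,5], [3,4], [3,5], [4,5]
  2-simplices (10): [0,1,2], [0,1,4], [0,2,3], [0,3,5], [0,4,5], [1,2,5], [1,3,4], [1,3,5], [2,3,4], [2,4,5]

giving chain groups C_0 ≅ Z^6, C_1 ≅ Z^15, C_2 ≅ Z^10.

Boundary ∂_1: C_1 → C_0 maps an edge to its endpoints' difference, ∂[p,q] = q − p. For instance
  ∂[4,5] = [5] − [4].
This gives a 6×15 integer matrix of rank 5; reducing to Smith normal form yields diagonal entries (1,1,1,1,1).

Boundary ∂_2: C_2 → C_1 acts by ∂[p,q,r] = [q,r] − [p,r] + [p,q]. For instance
  ∂[0,1,2] = [1,2] − [0,2] + [0,1],
  ∂[0,1,4] = [1,4] − [0,4] + [0,1].
As a 15×10 matrix over Z this has rank 10, with invariant factors (1,1,1,1,1,1,1,1,1,2).

Now H_k = ker ∂_k / im ∂_{k+1}, so:

  H_0: rank C_0 − rank ∂_1 = 6 − 5 = 1, and the invariant factors of ∂_1 are all 1, so H_0 ≅ Z.
  H_1: rank ker ∂_1 − rank ∂_2 = (15 − 5) − 10 = 0, and ∂_2 has invariant factor 2 > 1, so H_1 ≅ Z/2Z.
  H_2: rank ker ∂_2 − rank ∂_3 = (10 − 10) − 0 = 0, and there is no ∂_3, so H_2 ≅ 0.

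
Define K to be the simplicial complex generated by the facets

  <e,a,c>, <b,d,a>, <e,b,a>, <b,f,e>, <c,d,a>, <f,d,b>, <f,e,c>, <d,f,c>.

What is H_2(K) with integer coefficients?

H_2 = Z.

Fix the vertex order a < b < c < d < e < f and write every simplex with vertices in increasing order. Then dim K = 2 and the simplices of K are:

  0-simplices (6): a, b, c, d, e, f
  1-simplices (12): ab, ac, ad, ae, bd, be, bf, cd, ce, cf, df, ef
  2-simplices (8): abd, abe, acd, ace, bdf, bef, cdf, cef

so the chain groups are C_0 ≅ Z^6, C_1 ≅ Z^12, C_2 ≅ Z^8.

The boundary map ∂_1: C_1 → C_0 sends each edge [p,q] (with p < q) to q − p.
The 6×12 boundary matrix has rank 5 and Smith normal form diag(1,1,1,1,1).

Boundary ∂_2: C_2 → C_1 acts by ∂[p,q,r] = [q,r] − [p,r] + [p,q]. For instance
  ∂bef = ef − bf + be,
  ∂abd = bd − ad + ab.
This gives a 12×8 integer matrix of rank 7; reducing to Smith normal form yields diagonal entries (1,1,1,1,1,1,1).

Computing H_k = (kernel of ∂_k) / (image of ∂_{k+1}):

  H_2: rank ker ∂_2 − rank ∂_3 = (8 − 7) − 0 = 1, and there is no ∂_3, so H_2 = Z.

(K is a triangulation of the 2-sphere S^2.)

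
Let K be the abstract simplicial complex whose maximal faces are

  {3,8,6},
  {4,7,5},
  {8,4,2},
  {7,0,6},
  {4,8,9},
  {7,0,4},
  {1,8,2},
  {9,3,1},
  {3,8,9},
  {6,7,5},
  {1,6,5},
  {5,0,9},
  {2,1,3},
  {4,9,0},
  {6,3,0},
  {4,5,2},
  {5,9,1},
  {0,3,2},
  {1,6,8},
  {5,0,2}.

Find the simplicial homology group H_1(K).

H_1 = Z ⊕ Z/2Z.

Take the total order 0 < 1 < 2 < 3 < 4 < 5 < 6 < 7 < 8 < 9 on the vertex set. Then K (dimension 2) consists of the simplices:

  0-simplices (10): [0], [1], [2], [3], [4], [5], [6], [7], [8], [9]
  1-simplices (30): (30 of them)
  2-simplices (20): (20 of them)

so the chain groups are C_0 ≅ Z^10, C_1 ≅ Z^30, C_2 ≅ Z^20.

∂_1: C_1 → C_0 maps an edge to its endpoints' difference, ∂[p,q] = q − p. For instance
  ∂[2,5] = [5] − [2].
The resulting 10×30 matrix has rank 9, and its Smith normal form has invariant factors (1,1,1,1,1,1,1,1,1).

The boundary map ∂_2: C_2 → C_1 sends each 2-simplex [p,q,r] to [q,r] − [p,r] + [p,q]. For instance
  ∂[1,2,8] = [2,8] − [1,8] + [1,2],
  ∂[0,2,3] = [2,3] − [0,3] + [0,2].
This gives a 30×20 integer matrix of rank 20; reducing to Smith normal form yields diagonal entries (1,1,1,1,1,1,1,1,1,1,1,1,1,1,1,1,1,1,1,2).

Now H_k = ker ∂_k / im ∂_{k+1}, so:

  H_1: rank ker ∂_1 − rank ∂_2 = (30 − 9) − 20 = 1, and ∂_2 has invariant factor 2 > 1, so H_1 ≅ Z ⊕ Z/2Z.

(K is a triangulation of the Klein bottle.)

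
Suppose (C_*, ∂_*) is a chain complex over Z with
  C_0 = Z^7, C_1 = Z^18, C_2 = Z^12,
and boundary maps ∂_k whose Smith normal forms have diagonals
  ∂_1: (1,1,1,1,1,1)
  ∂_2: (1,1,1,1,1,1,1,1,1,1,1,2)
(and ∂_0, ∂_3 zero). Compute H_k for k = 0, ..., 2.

H_0: b_0 = 7 − 0 − 6 = 1; torsion from ∂_1 factors > 1: none. So H_0 = Z.
H_1: b_1 = 18 − 6 − 12 = 0; torsion from ∂_2 factors > 1: [2]. So H_1 = Z/2Z.
H_2: b_2 = 12 − 12 − 0 = 0; torsion from ∂_3 factors > 1: none. So H_2 = 0.

H_0 = Z,  H_1 = Z/2Z,  H_2 = 0.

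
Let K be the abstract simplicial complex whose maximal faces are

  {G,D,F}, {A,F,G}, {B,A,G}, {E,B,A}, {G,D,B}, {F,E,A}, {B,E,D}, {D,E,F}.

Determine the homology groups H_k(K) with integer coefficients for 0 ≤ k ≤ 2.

Fix the vertex order A < B < D < E < F < G and write every simplex with vertices in increasing order. Then dim K = 2 and the simplices of K are:

  0-simplices (6): A, B, D, E, F, G
  1-simplices (12): AB, AE, AF, AG, BD, BE, BG, DE, DF, DG, EF, FG
  2-simplices (8): ABE, ABG, AEF, AFG, BDE, BDG, DEF, DFG

giving chain groups C_0 ≅ Z^6, C_1 ≅ Z^12, C_2 ≅ Z^8.

The boundary map ∂_1: C_1 → C_0 sends each edge [p,q] (with p < q) to q − p. For instance
  ∂DG = G − D.
The 6×12 boundary matrix has rank 5 and Smith normal form diag(1,1,1,1,1).

∂_2: C_2 → C_1 sends each 2-simplex [p,q,r] to [q,r] − [p,r] + [p,q]. For instance
  ∂DEF = EF − DF + DE,
  ∂DFG = FG − DG + DF.
This gives a 12×8 integer matrix of rank 7; reducing to Smith normal form yields diagonal entries (1,1,1,1,1,1,1).

Computing H_k = (kernel of ∂_k) / (image of ∂_{k+1}):

  H_0: rank C_0 − rank ∂_1 = 6 − 5 = 1, and the invariant factors of ∂_1 are all 1, so H_0 = Z.
  H_1: rank ker ∂_1 − rank ∂_2 = (12 − 5) − 7 = 0, and the invariant factors of ∂_2 are all 1, so H_1 = 0.
  H_2: rank ker ∂_2 − rank ∂_3 = (8 − 7) − 0 = 1, and there is no ∂_3, so H_2 = Z.

H_0 = Z,  H_1 = 0,  H_2 = Z.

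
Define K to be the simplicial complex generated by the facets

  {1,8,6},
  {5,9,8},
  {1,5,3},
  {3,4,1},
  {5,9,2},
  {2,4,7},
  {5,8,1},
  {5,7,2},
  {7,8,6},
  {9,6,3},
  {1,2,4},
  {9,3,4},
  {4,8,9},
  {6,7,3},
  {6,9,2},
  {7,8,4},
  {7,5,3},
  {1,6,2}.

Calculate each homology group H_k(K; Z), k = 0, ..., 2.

Take the total order 1 < 2 < 3 < 4 < 5 < 6 < 7 < 8 < 9 on the vertex set. Then K (dimension 2) consists of the simplices:

  0-simplices (9): [1], [2], [3], [4], [5], [6], [7], [8], [9]
  1-simplices (27): (27 of them)
  2-simplices (18): [1,2,4], [1,2,6], [1,3,4], [1,3,5], [1,5,8], [1,6,8], [2,4,7], [2,5,7], [2,5,9], [2,6,9], [3,4,9], [3,5,7], [3,6,7], [3,6,9], [4,7,8], [4,8,9], [5,8,9], [6,7,8]

so the chain groups are C_0 ≅ Z^9, C_1 ≅ Z^27, C_2 ≅ Z^18.

The boundary map ∂_1: C_1 → C_0 sends each edge [p,q] (with p < q) to q − p. For instance
  ∂[3,4] = [4] − [3].
As a 9×27 matrix over Z this has rank 8, with invariant factors (1,1,1,1,1,1,1,1).

Boundary ∂_2: C_2 → C_1 sends each 2-simplex [p,q,r] to [q,r] − [p,r] + [p,q]. For instance
  ∂[2,6,9] = [6,9] − [2,9] + [2,6],
  ∂[1,3,5] = [3,5] − [1,5] + [1,3].
The resulting 27×18 matrix has rank 17, and its Smith normal form has invariant factors (1,1,1,1,1,1,1,1,1,1,1,1,1,1,1,1,1).

Reading off H_k = ker ∂_k / im ∂_{k+1}:

  H_0: rank C_0 − rank ∂_1 = 9 − 8 = 1, and the invariant factors of ∂_1 are all 1, so H_0 = Z.
  H_1: rank ker ∂_1 − rank ∂_2 = (27 − 8) − 17 = 2, and the invariant factors of ∂_2 are all 1, so H_1 = Z^2.
  H_2: rank ker ∂_2 − rank ∂_3 = (18 − 17) − 0 = 1, and there is no ∂_3, so H_2 = Z.

H_0 ≅ Z,  H_1 ≅ Z^2,  H_2 ≅ Z.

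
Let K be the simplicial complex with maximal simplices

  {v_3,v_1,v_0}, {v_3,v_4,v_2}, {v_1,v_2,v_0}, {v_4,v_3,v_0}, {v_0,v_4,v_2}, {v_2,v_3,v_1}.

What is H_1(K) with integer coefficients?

Fix the vertex order v_0 < v_1 < v_2 < v_3 < v_4 and write every simplex with vertices in increasing order. Then dim K = 2 and the simplices of K are:

  0-simplices (5): [v_0], [v_1], [v_2], [v_3], [v_4]
  1-simplices (9): [v_0,v_1], [v_0,v_2], [v_0,v_3], [v_0,v_4], [v_1,v_2], [v_1,v_3], [v_2,v_3], [v_2,v_4], [v_3,v_4]
  2-simplices (6): [v_0,v_1,v_2], [v_0,v_1,v_3], [v_0,v_2,v_4], [v_0,v_3,v_4], [v_1,v_2,v_3], [v_2,v_3,v_4]

Hence C_0 ≅ Z^5, C_1 ≅ Z^9, C_2 ≅ Z^6.

Boundary ∂_1: C_1 → C_0 is given by ∂[p,q] = [q] − [p]. For instance
  ∂[v_0,v_3] = [v_3] − [v_0].
This gives a 5×9 integer matrix of rank 4; reducing to Smith normal form yields diagonal entries (1,1,1,1).

∂_2: C_2 → C_1 acts by ∂[p,q,r] = [q,r] − [p,r] + [p,q]. For instance
  ∂[v_1,v_2,v_3] = [v_2,v_3] − [v_1,v_3] + [v_1,v_2],
  ∂[v_0,v_1,v_2] = [v_1,v_2] − [v_0,v_2] + [v_0,v_1].
The 9×6 boundary matrix has rank 5 and Smith normal form diag(1,1,1,1,1).

Now H_k = ker ∂_k / im ∂_{k+1}, so:

  H_1: rank ker ∂_1 − rank ∂_2 = (9 − 4) − 5 = 0, and the invariant factors of ∂_2 are all 1, so H_1 = 0.

H_1 = 0.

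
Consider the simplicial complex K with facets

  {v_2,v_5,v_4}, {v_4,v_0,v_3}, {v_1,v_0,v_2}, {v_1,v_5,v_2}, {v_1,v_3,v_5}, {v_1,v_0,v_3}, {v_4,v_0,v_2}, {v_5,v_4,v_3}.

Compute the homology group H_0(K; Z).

Take the total order v_0 < v_1 < v_2 < v_3 < v_4 < v_5 on the vertex set. Then K (dimension 2) consists of the simplices:

  0-simplices (6): [v_0], [v_1], [v_2], [v_3], [v_4], [v_5]
  1-simplices (12): [v_0,v_1], [v_0,v_2], [v_0,v_3], [v_0,v_4], [v_1,v_2], [v_1,v_3], [v_1,v_5], [v_2,v_4], [v_2,v_5], [v_3,v_4], [v_3,v_5], [v_4,v_5]
  2-simplices (8): [v_0,v_1,v_2], [v_0,v_1,v_3], [v_0,v_2,v_4], [v_0,v_3,v_4], [v_1,v_2,v_5], [v_1,v_3,v_5], [v_2,v_4,v_5], [v_3,v_4,v_5]

giving chain groups C_0 ≅ Z^6, C_1 ≅ Z^12, C_2 ≅ Z^8.

∂_1: C_1 → C_0 is given by ∂[p,q] = [q] − [p]. For instance
  ∂[v_2,v_5] = [v_5] − [v_2].
This gives a 6×12 integer matrix of rank 5; reducing to Smith normal form yields diagonal entries (1,1,1,1,1).

Boundary ∂_2: C_2 → C_1 acts by ∂[p,q,r] = [q,r] − [p,r] + [p,q]. For instance
  ∂[v_0,v_1,v_3] = [v_1,v_3] − [v_0,v_3] + [v_0,v_1],
  ∂[v_3,v_4,v_5] = [v_4,v_5] − [v_3,v_5] + [v_3,v_4].
The 12×8 boundary matrix has rank 7 and Smith normal form diag(1,1,1,1,1,1,1).

Now H_k = ker ∂_k / im ∂_{k+1}, so:

  H_0: rank C_0 − rank ∂_1 = 6 − 5 = 1, and the invariant factors of ∂_1 are all 1, so H_0 ≅ Z.

H_0 ≅ Z.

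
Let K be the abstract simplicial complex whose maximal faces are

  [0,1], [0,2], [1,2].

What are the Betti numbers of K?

b_0 = 1, b_1 = 1.

We work with the vertex ordering 0 < 1 < 2. The simplices of K, each written with vertices in increasing order, are:

  0-simplices (3): [0], [1], [2]
  1-simplices (3): [0,1], [0,2], [1,2]

giving chain groups C_0 ≅ Z^3, C_1 ≅ Z^3.

∂_1: C_1 → C_0 sends each edge [p,q] (with p < q) to q − p. For instance
  ∂[0,1] = [1] − [0].
As a 3×3 matrix over Z this has rank 2, with invariant factors (1,1).

Reading off H_k = ker ∂_k / im ∂_{k+1}:

  H_0: rank C_0 − rank ∂_1 = 3 − 2 = 1, and the invariant factors of ∂_1 are all 1, so H_0 = Z.
  H_1: rank ker ∂_1 − rank ∂_2 = (3 − 2) − 0 = 1, and there is no ∂_2, so H_1 = Z.

Hence the Betti numbers are b_0 = 1, b_1 = 1.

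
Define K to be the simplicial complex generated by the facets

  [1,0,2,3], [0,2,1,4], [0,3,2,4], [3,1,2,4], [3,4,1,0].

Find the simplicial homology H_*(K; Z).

Order the vertices as 0 < 1 < 2 < 3 < 4. Listing each simplex with vertices in this order, K has dimension 3 with simplices:

  0-simplices (5): [0], [1], [2], [3], [4]
  1-simplices (10): [0,1], [0,2], [0,3], [0,4], [1,2], [1,3], [1,4], [2,3], [2,4], [3,4]
  2-simplices (10): [0,1,2], [0,1,3], [0,1,4], [0,2,3], [0,2,4], [0,3,4], [1,2,3], [1,2,4], [1,3,4], [2,3,4]
  3-simplices (5): [0,1,2,3], [0,1,2,4], [0,1,3,4], [0,2,3,4], [1,2,3,4]

so the chain groups are C_0 ≅ Z^5, C_1 ≅ Z^10, C_2 ≅ Z^10, C_3 ≅ Z^5.

Boundary ∂_1: C_1 → C_0 is given by ∂[p,q] = [q] − [p].
The resulting 5×10 matrix has rank 4, and its Smith normal form has invariant factors (1,1,1,1).

Boundary ∂_2: C_2 → C_1 maps a triangle to the signed sum of its edges. For instance
  ∂[0,2,3] = [2,3] − [0,3] + [0,2],
  ∂[0,1,3] = [1,3] − [0,3] + [0,1].
This gives a 10×10 integer matrix of rank 6; reducing to Smith normal form yields diagonal entries (1,1,1,1,1,1).

∂_3: C_3 → C_2 sends each 3-simplex σ to the alternating sum Σ_i (−1)^i (σ with its i-th vertex removed). For instance
  ∂[0,2,3,4] = [2,3,4] − [0,3,4] + [0,2,4] − [0,2,3],
  ∂[0,1,2,3] = [1,2,3] − [0,2,3] + [0,1,3] − [0,1,2].
As a 10×5 matrix over Z this has rank 4, with invariant factors (1,1,1,1).

Computing H_k = (kernel of ∂_k) / (image of ∂_{k+1}):

  H_0: rank C_0 − rank ∂_1 = 5 − 4 = 1, and the invariant factors of ∂_1 are all 1, so H_0 ≅ Z.
  H_1: rank ker ∂_1 − rank ∂_2 = (10 − 4) − 6 = 0, and the invariant factors of ∂_2 are all 1, so H_1 ≅ 0.
  H_2: rank ker ∂_2 − rank ∂_3 = (10 − 6) − 4 = 0, and the invariant factors of ∂_3 are all 1, so H_2 ≅ 0.
  H_3: rank ker ∂_3 − rank ∂_4 = (5 − 4) − 0 = 1, and there is no ∂_4, so H_3 ≅ Z.

H_0 = Z,  H_1 = 0,  H_2 = 0,  H_3 = Z.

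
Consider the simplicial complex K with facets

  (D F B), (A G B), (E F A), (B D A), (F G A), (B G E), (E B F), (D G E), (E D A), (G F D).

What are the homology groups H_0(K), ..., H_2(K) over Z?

H_0 = Z,  H_1 = Z_2,  H_2 = 0.

Take the total order A < B < D < E < F < G on the vertex set. Then K (dimension 2) consists of the simplices:

  0-simplices (6): A, B, D, E, F, G
  1-simplices (15): AB, AD, AE, AF, AG, BD, BE, BF, BG, DE, DF, DG, EF, EG, FG
  2-simplices (10): ABD, ABG, ADE, AEF, AFG, BDF, BEF, BEG, DEG, DFG

giving chain groups C_0 ≅ Z^6, C_1 ≅ Z^15, C_2 ≅ Z^10.

Boundary ∂_1: C_1 → C_0 sends each edge [p,q] (with p < q) to q − p. For instance
  ∂AF = F − A.
This gives a 6×15 integer matrix of rank 5; reducing to Smith normal form yields diagonal entries (1,1,1,1,1).

The boundary map ∂_2: C_2 → C_1 maps a triangle to the signed sum of its edges. For instance
  ∂DFG = FG − DG + DF,
  ∂ABD = BD − AD + AB.
The resulting 15×10 matrix has rank 10, and its Smith normal form has invariant factors (1,1,1,1,1,1,1,1,1,2).

Computing H_k = (kernel of ∂_k) / (image of ∂_{k+1}):

  H_0: rank C_0 − rank ∂_1 = 6 − 5 = 1, and the invariant factors of ∂_1 are all 1, so H_0 = Z.
  H_1: rank ker ∂_1 − rank ∂_2 = (15 − 5) − 10 = 0, and ∂_2 has invariant factor 2 > 1, so H_1 = Z_2.
  H_2: rank ker ∂_2 − rank ∂_3 = (10 − 10) − 0 = 0, and there is no ∂_3, so H_2 = 0.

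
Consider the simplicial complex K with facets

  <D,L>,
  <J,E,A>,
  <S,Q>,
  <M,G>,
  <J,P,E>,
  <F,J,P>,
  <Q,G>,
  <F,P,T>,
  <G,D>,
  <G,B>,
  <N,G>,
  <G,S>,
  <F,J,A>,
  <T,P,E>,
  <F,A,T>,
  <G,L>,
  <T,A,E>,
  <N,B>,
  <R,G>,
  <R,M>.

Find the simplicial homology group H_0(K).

Order the vertices as A < B < D < E < F < G < J < L < M < N < P < Q < R < S < T. Listing each simplex with vertices in this order, K has dimension 2 with simplices:

  0-simplices (15): A, B, D, E, F, G, J, L, M, N, P, Q, R, S, T
  1-simplices (24): AE, AF, AJ, AT, BG, BN, DG, DL, EJ, EP, ET, FJ, FP, FT, GL, GM, GN, GQ, GR, GS, JP, MR, PT, QS
  2-simplices (8): AEJ, AET, AFJ, AFT, EJP, EPT, FJP, FPT

giving chain groups C_0 ≅ Z^15, C_1 ≅ Z^24, C_2 ≅ Z^8.

The boundary map ∂_1: C_1 → C_0 is given by ∂[p,q] = [q] − [p]. For instance
  ∂DL = L − D.
The resulting 15×24 matrix has rank 13, and its Smith normal form has invariant factors (1,1,1,1,1,1,1,1,1,1,1,1,1).

The boundary map ∂_2: C_2 → C_1 maps a triangle to the signed sum of its edges. For instance
  ∂AFJ = FJ − AJ + AF,
  ∂AEJ = EJ − AJ + AE.
The resulting 24×8 matrix has rank 7, and its Smith normal form has invariant factors (1,1,1,1,1,1,1).

Reading off H_k = ker ∂_k / im ∂_{k+1}:

  H_0: rank C_0 − rank ∂_1 = 15 − 13 = 2, and the invariant factors of ∂_1 are all 1, so H_0 ≅ Z^2.

H_0 ≅ Z^2.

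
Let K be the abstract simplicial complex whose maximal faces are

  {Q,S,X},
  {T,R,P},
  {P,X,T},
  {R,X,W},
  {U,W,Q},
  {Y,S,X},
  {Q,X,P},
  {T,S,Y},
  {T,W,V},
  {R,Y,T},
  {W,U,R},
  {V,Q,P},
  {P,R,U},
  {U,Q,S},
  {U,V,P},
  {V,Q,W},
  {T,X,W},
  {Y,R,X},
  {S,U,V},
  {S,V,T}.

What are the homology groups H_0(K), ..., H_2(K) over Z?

Take the total order P < Q < R < S < T < U < V < W < X < Y on the vertex set. Then K (dimension 2) consists of the simplices:

  0-simplices (10): P, Q, R, S, T, U, V, W, X, Y
  1-simplices (30): PQ, PR, PT, PU, PV, PX, QS, QU, QV, QW, QX, RT, RU, RW, RX, RY, ST, SU, SV, SX, SY, TV, TW, TX, TY, UV, UW, VW, WX, XY
  2-simplices (20): PQV, PQX, PRT, PRU, PTX, PUV, QSU, QSX, QUW, QVW, RTY, RUW, RWX, RXY, STV, STY, SUV, SXY, TVW, TWX

so the chain groups are C_0 ≅ Z^10, C_1 ≅ Z^30, C_2 ≅ Z^20.

The boundary map ∂_1: C_1 → C_0 is given by ∂[p,q] = [q] − [p]. For instance
  ∂RX = X − R.
As a 10×30 matrix over Z this has rank 9, with invariant factors (1,1,1,1,1,1,1,1,1).

Boundary ∂_2: C_2 → C_1 maps a triangle to the signed sum of its edges. For instance
  ∂QSX = SX − QX + QS,
  ∂QSU = SU − QU + QS.
The resulting 30×20 matrix has rank 20, and its Smith normal form has invariant factors (1,1,1,1,1,1,1,1,1,1,1,1,1,1,1,1,1,1,1,2).

From H_k ≅ ker(∂_k) / im(∂_{k+1}) we obtain:

  H_0: rank C_0 − rank ∂_1 = 10 − 9 = 1, and the invariant factors of ∂_1 are all 1, so H_0 = Z.
  H_1: rank ker ∂_1 − rank ∂_2 = (30 − 9) − 20 = 1, and ∂_2 has invariant factor 2 > 1, so H_1 = Z × Z/2.
  H_2: rank ker ∂_2 − rank ∂_3 = (20 − 20) − 0 = 0, and there is no ∂_3, so H_2 = 0.

H_0 = Z,  H_1 = Z × Z/2,  H_2 = 0.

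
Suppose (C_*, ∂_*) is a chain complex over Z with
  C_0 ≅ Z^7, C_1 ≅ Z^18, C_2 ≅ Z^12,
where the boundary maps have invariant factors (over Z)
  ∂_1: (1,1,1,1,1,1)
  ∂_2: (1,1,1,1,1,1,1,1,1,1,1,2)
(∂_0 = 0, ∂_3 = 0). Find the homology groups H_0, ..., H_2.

H_0: b_0 = 7 − 0 − 6 = 1; torsion from ∂_1 factors > 1: none. So H_0 = Z.
H_1: b_1 = 18 − 6 − 12 = 0; torsion from ∂_2 factors > 1: [2]. So H_1 = Z/2.
H_2: b_2 = 12 − 12 − 0 = 0; torsion from ∂_3 factors > 1: none. So H_2 = 0.

H_0 = Z,  H_1 = Z/2,  H_2 = 0.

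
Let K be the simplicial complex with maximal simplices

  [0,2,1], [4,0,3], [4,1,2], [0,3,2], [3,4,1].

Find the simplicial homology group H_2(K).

H_2 ≅ 0.

Take the total order 0 < 1 < 2 < 3 < 4 on the vertex set. Then K (dimension 2) consists of the simplices:

  0-simplices (5): [0], [1], [2], [3], [4]
  1-simplices (10): [0,1], [0,2], [0,3], [0,4], [1,2], [1,3], [1,4], [2,3], [2,4], [3,4]
  2-simplices (5): [0,1,2], [0,2,3], [0,3,4], [1,2,4], [1,3,4]

Hence C_0 ≅ Z^5, C_1 ≅ Z^10, C_2 ≅ Z^5.

∂_1: C_1 → C_0 maps an edge to its endpoints' difference, ∂[p,q] = q − p. For instance
  ∂[1,3] = [3] − [1].
The 5×10 boundary matrix has rank 4 and Smith normal form diag(1,1,1,1).

∂_2: C_2 → C_1 acts by ∂[p,q,r] = [q,r] − [p,r] + [p,q]. For instance
  ∂[1,2,4] = [2,4] − [1,4] + [1,2],
  ∂[0,1,2] = [1,2] − [0,2] + [0,1].
As a 10×5 matrix over Z this has rank 5, with invariant factors (1,1,1,1,1).

Now H_k = ker ∂_k / im ∂_{k+1}, so:

  H_2: rank ker ∂_2 − rank ∂_3 = (5 − 5) − 0 = 0, and there is no ∂_3, so H_2 ≅ 0.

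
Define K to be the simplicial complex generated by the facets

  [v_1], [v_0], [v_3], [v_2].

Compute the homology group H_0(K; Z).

H_0 ≅ Z^4.

Order the vertices as v_0 < v_1 < v_2 < v_3. Listing each simplex with vertices in this order, K has dimension 0 with simplices:

  0-simplices (4): [v_0], [v_1], [v_2], [v_3]

giving chain groups C_0 ≅ Z^4.

Now H_k = ker ∂_k / im ∂_{k+1}, so:

  H_0: rank C_0 − rank ∂_1 = 4 − 0 = 4, and there is no ∂_1, so H_0 ≅ Z^4.

(K is a triangulation of a set of 4 points.)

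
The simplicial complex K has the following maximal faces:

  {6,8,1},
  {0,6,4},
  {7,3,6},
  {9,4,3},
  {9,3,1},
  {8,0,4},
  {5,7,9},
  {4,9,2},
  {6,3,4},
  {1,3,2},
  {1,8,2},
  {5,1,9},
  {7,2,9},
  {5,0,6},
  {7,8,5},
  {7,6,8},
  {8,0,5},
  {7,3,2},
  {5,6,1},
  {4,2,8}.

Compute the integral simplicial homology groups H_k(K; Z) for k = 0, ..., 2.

H_0 = Z,  H_1 = Z ⊕ Z/2,  H_2 = 0.

K has 10 vertices, 30 edges, 20 triangles.
rank ∂_0 = 0, rank ∂_1 = 9 ⇒ b_0 = 10 − 0 − 9 = 1; all invariant factors of ∂_1 are 1 so no torsion. So H_0 = Z.
rank ∂_1 = 9, rank ∂_2 = 20 ⇒ b_1 = 30 − 9 − 20 = 1; ∂_2 has invariant factor(s) [2] giving torsion. So H_1 = Z ⊕ Z/2.
rank ∂_2 = 20, rank ∂_3 = 0 ⇒ b_2 = 20 − 20 − 0 = 0. So H_2 = 0.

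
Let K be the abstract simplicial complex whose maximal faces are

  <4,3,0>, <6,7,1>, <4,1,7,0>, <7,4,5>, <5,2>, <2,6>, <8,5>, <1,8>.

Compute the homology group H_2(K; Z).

K has 9 vertices, 16 edges, 7 triangles, 1 3-simplex.
rank ∂_2 = 6, rank ∂_3 = 1 ⇒ b_2 = 7 − 6 − 1 = 0; all invariant factors of ∂_3 are 1 so no torsion. So H_2 = 0.

H_2 = 0.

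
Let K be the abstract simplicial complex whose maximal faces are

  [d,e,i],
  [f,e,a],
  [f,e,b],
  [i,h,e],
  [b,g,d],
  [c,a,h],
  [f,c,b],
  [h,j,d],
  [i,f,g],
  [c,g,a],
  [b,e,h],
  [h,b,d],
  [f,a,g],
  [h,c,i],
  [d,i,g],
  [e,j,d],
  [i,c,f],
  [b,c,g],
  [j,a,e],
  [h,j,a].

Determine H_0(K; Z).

H_0 ≅ Z.

Take the total order a < b < c < d < e < f < g < h < i < j on the vertex set. Then K (dimension 2) consists of the simplices:

  0-simplices (10): a, b, c, d, e, f, g, h, i, j
  1-simplices (30): ac, ae, af, ag, ah, aj, bc, bd, be, bf, bg, bh, cf, cg, ch, ci, de, dg, dh, di, dj, ef, eh, ei, ej, fg, fi, gi, hi, hj
  2-simplices (20): acg, ach, aef, aej, afg, ahj, bcf, bcg, bdg, bdh, bef, beh, cfi, chi, dei, dej, dgi, dhj, ehi, fgi

so the chain groups are C_0 ≅ Z^10, C_1 ≅ Z^30, C_2 ≅ Z^20.

∂_1: C_1 → C_0 is given by ∂[p,q] = [q] − [p].
As a 10×30 matrix over Z this has rank 9, with invariant factors (1,1,1,1,1,1,1,1,1).

The boundary map ∂_2: C_2 → C_1 maps a triangle to the signed sum of its edges. For instance
  ∂dej = ej − dj + de,
  ∂dei = ei − di + de.
This gives a 30×20 integer matrix of rank 20; reducing to Smith normal form yields diagonal entries (1,1,1,1,1,1,1,1,1,1,1,1,1,1,1,1,1,1,1,2).

From H_k ≅ ker(∂_k) / im(∂_{k+1}) we obtain:

  H_0: rank C_0 − rank ∂_1 = 10 − 9 = 1, and the invariant factors of ∂_1 are all 1, so H_0 = Z.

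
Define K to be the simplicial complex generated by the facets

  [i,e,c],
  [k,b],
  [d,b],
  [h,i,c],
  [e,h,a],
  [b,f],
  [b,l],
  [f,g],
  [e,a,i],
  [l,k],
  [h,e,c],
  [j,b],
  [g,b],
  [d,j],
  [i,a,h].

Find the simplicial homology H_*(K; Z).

Fix the vertex order a < b < c < d < e < f < g < h < i < j < k < l and write every simplex with vertices in increasing order. Then dim K = 2 and the simplices of K are:

  0-simplices (12): a, b, c, d, e, f, g, h, i, j, k, l
  1-simplices (18): ae, ah, ai, bd, bf, bg, bj, bk, bl, ce, ch, ci, dj, eh, ei, fg, hi, kl
  2-simplices (6): aeh, aei, ahi, ceh, cei, chi

Hence C_0 ≅ Z^12, C_1 ≅ Z^18, C_2 ≅ Z^6.

The boundary map ∂_1: C_1 → C_0 maps an edge to its endpoints' difference, ∂[p,q] = q − p. For instance
  ∂ai = i − a.
As a 12×18 matrix over Z this has rank 10, with invariant factors (1,1,1,1,1,1,1,1,1,1).

The boundary map ∂_2: C_2 → C_1 maps a triangle to the signed sum of its edges. For instance
  ∂chi = hi − ci + ch,
  ∂cei = ei − ci + ce.
The 18×6 boundary matrix has rank 5 and Smith normal form diag(1,1,1,1,1).

Now H_k = ker ∂_k / im ∂_{k+1}, so:

  H_0: rank C_0 − rank ∂_1 = 12 − 10 = 2, and the invariant factors of ∂_1 are all 1, so H_0 = Z^2.
  H_1: rank ker ∂_1 − rank ∂_2 = (18 − 10) − 5 = 3, and the invariant factors of ∂_2 are all 1, so H_1 = Z^3.
  H_2: rank ker ∂_2 − rank ∂_3 = (6 − 5) − 0 = 1, and there is no ∂_3, so H_2 = Z.

(K is a triangulation of the disjoint union of the 2-sphere S^2 and a wedge of 3 circles.)

H_0 ≅ Z^2,  H_1 ≅ Z^3,  H_2 ≅ Z.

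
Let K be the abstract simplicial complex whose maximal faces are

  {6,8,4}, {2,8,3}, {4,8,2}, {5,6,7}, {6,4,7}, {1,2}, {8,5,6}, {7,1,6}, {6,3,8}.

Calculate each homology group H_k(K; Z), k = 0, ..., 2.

We work with the vertex ordering 1 < 2 < 3 < 4 < 5 < 6 < 7 < 8. The simplices of K, each written with vertices in increasing order, are:

  0-simplices (8): [1], [2], [3], [4], [5], [6], [7], [8]
  1-simplices (16): [1,2], [1,6], [1,7], [2,3], [2,4], [2,8], [3,6], [3,8], [4,6], [4,7], [4,8], [5,6], [5,7], [5,8], [6,7], [6,8]
  2-simplices (8): [1,6,7], [2,3,8], [2,4,8], [3,6,8], [4,6,7], [4,6,8], [5,6,7], [5,6,8]

giving chain groups C_0 ≅ Z^8, C_1 ≅ Z^16, C_2 ≅ Z^8.

∂_1: C_1 → C_0 is given by ∂[p,q] = [q] − [p].
This gives a 8×16 integer matrix of rank 7; reducing to Smith normal form yields diagonal entries (1,1,1,1,1,1,1).

∂_2: C_2 → C_1 maps a triangle to the signed sum of its edges. For instance
  ∂[5,6,7] = [6,7] − [5,7] + [5,6],
  ∂[4,6,7] = [6,7] − [4,7] + [4,6].
The resulting 16×8 matrix has rank 8, and its Smith normal form has invariant factors (1,1,1,1,1,1,1,1).

Now H_k = ker ∂_k / im ∂_{k+1}, so:

  H_0: rank C_0 − rank ∂_1 = 8 − 7 = 1, and the invariant factors of ∂_1 are all 1, so H_0 = Z.
  H_1: rank ker ∂_1 − rank ∂_2 = (16 − 7) − 8 = 1, and the invariant factors of ∂_2 are all 1, so H_1 = Z.
  H_2: rank ker ∂_2 − rank ∂_3 = (8 − 8) − 0 = 0, and there is no ∂_3, so H_2 = 0.

H_0 ≅ Z,  H_1 ≅ Z,  H_2 = 0.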